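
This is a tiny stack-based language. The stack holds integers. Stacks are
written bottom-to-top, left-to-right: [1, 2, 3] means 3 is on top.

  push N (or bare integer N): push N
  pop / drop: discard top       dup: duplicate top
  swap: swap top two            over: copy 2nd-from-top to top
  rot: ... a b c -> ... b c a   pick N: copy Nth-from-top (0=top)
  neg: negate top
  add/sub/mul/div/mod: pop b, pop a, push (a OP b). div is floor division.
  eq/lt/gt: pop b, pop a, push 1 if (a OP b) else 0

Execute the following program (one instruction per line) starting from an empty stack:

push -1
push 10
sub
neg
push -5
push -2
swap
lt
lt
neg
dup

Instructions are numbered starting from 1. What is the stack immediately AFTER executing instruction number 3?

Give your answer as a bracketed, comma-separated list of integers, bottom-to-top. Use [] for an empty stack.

Step 1 ('push -1'): [-1]
Step 2 ('push 10'): [-1, 10]
Step 3 ('sub'): [-11]

Answer: [-11]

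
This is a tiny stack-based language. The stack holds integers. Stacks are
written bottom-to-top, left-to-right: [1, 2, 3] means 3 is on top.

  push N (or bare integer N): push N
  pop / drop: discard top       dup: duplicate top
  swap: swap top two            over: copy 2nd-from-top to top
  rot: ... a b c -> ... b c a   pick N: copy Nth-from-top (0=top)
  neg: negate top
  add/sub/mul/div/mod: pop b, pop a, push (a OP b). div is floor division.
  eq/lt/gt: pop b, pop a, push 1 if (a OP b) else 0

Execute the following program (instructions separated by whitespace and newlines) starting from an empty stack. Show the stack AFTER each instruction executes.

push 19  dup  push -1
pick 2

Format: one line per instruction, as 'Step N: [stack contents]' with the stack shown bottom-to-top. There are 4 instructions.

Step 1: [19]
Step 2: [19, 19]
Step 3: [19, 19, -1]
Step 4: [19, 19, -1, 19]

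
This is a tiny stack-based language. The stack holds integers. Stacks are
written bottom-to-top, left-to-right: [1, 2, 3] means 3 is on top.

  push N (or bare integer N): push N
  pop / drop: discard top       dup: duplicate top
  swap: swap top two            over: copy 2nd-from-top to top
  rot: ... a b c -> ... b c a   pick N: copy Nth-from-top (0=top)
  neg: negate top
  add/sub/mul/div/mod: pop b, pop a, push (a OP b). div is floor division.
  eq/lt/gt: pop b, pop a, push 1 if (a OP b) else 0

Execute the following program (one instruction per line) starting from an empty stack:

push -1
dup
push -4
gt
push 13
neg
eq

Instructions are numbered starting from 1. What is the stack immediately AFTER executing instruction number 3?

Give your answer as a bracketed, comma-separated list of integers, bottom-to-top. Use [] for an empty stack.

Step 1 ('push -1'): [-1]
Step 2 ('dup'): [-1, -1]
Step 3 ('push -4'): [-1, -1, -4]

Answer: [-1, -1, -4]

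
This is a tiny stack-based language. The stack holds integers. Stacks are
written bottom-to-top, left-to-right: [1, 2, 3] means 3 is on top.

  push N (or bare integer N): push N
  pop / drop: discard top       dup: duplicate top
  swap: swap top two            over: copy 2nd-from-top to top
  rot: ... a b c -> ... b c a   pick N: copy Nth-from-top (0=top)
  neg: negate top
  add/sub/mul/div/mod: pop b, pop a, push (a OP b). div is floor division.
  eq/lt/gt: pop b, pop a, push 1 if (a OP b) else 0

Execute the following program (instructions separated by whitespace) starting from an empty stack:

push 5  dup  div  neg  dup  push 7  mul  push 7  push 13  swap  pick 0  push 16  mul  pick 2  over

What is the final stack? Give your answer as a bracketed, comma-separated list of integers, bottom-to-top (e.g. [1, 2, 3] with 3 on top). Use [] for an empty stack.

Answer: [-1, -7, 13, 7, 112, 13, 112]

Derivation:
After 'push 5': [5]
After 'dup': [5, 5]
After 'div': [1]
After 'neg': [-1]
After 'dup': [-1, -1]
After 'push 7': [-1, -1, 7]
After 'mul': [-1, -7]
After 'push 7': [-1, -7, 7]
After 'push 13': [-1, -7, 7, 13]
After 'swap': [-1, -7, 13, 7]
After 'pick 0': [-1, -7, 13, 7, 7]
After 'push 16': [-1, -7, 13, 7, 7, 16]
After 'mul': [-1, -7, 13, 7, 112]
After 'pick 2': [-1, -7, 13, 7, 112, 13]
After 'over': [-1, -7, 13, 7, 112, 13, 112]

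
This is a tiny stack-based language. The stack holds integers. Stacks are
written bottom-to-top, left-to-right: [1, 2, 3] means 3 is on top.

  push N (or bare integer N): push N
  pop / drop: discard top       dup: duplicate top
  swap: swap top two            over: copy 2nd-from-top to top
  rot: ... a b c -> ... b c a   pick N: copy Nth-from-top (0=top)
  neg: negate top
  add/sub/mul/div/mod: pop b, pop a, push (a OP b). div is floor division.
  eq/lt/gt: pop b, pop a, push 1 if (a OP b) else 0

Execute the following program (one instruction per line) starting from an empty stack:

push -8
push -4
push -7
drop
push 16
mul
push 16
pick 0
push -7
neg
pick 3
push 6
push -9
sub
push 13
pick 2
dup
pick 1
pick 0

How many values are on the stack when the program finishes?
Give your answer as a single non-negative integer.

After 'push -8': stack = [-8] (depth 1)
After 'push -4': stack = [-8, -4] (depth 2)
After 'push -7': stack = [-8, -4, -7] (depth 3)
After 'drop': stack = [-8, -4] (depth 2)
After 'push 16': stack = [-8, -4, 16] (depth 3)
After 'mul': stack = [-8, -64] (depth 2)
After 'push 16': stack = [-8, -64, 16] (depth 3)
After 'pick 0': stack = [-8, -64, 16, 16] (depth 4)
After 'push -7': stack = [-8, -64, 16, 16, -7] (depth 5)
After 'neg': stack = [-8, -64, 16, 16, 7] (depth 5)
After 'pick 3': stack = [-8, -64, 16, 16, 7, -64] (depth 6)
After 'push 6': stack = [-8, -64, 16, 16, 7, -64, 6] (depth 7)
After 'push -9': stack = [-8, -64, 16, 16, 7, -64, 6, -9] (depth 8)
After 'sub': stack = [-8, -64, 16, 16, 7, -64, 15] (depth 7)
After 'push 13': stack = [-8, -64, 16, 16, 7, -64, 15, 13] (depth 8)
After 'pick 2': stack = [-8, -64, 16, 16, 7, -64, 15, 13, -64] (depth 9)
After 'dup': stack = [-8, -64, 16, 16, 7, -64, 15, 13, -64, -64] (depth 10)
After 'pick 1': stack = [-8, -64, 16, 16, 7, -64, 15, 13, -64, -64, -64] (depth 11)
After 'pick 0': stack = [-8, -64, 16, 16, 7, -64, 15, 13, -64, -64, -64, -64] (depth 12)

Answer: 12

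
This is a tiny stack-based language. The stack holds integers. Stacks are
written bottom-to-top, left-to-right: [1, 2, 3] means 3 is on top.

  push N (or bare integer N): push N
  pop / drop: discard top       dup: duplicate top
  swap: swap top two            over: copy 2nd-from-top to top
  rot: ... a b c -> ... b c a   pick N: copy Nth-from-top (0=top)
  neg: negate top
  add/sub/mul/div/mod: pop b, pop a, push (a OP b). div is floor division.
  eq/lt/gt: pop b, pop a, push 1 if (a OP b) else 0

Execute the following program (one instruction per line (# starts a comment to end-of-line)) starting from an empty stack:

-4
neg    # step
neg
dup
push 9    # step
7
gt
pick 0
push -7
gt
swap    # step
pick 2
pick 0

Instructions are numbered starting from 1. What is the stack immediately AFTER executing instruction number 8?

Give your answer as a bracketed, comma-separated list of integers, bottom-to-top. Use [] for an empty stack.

Answer: [-4, -4, 1, 1]

Derivation:
Step 1 ('-4'): [-4]
Step 2 ('neg'): [4]
Step 3 ('neg'): [-4]
Step 4 ('dup'): [-4, -4]
Step 5 ('push 9'): [-4, -4, 9]
Step 6 ('7'): [-4, -4, 9, 7]
Step 7 ('gt'): [-4, -4, 1]
Step 8 ('pick 0'): [-4, -4, 1, 1]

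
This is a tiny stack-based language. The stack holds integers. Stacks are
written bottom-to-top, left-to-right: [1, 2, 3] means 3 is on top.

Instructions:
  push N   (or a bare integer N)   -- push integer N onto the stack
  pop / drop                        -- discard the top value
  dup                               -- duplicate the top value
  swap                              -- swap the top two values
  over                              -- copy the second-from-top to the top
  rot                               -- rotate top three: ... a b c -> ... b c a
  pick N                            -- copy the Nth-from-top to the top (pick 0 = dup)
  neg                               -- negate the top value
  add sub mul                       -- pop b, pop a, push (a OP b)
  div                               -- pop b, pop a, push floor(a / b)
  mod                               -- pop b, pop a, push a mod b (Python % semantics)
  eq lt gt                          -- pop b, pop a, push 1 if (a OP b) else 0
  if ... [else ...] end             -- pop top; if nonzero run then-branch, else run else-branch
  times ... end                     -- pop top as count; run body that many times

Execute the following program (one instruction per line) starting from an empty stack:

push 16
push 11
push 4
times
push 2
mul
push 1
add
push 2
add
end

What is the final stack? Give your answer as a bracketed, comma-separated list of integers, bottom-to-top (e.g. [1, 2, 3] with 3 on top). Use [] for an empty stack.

Answer: [16, 221]

Derivation:
After 'push 16': [16]
After 'push 11': [16, 11]
After 'push 4': [16, 11, 4]
After 'times': [16, 11]
After 'push 2': [16, 11, 2]
After 'mul': [16, 22]
After 'push 1': [16, 22, 1]
After 'add': [16, 23]
After 'push 2': [16, 23, 2]
After 'add': [16, 25]
After 'push 2': [16, 25, 2]
After 'mul': [16, 50]
  ...
After 'push 2': [16, 53, 2]
After 'mul': [16, 106]
After 'push 1': [16, 106, 1]
After 'add': [16, 107]
After 'push 2': [16, 107, 2]
After 'add': [16, 109]
After 'push 2': [16, 109, 2]
After 'mul': [16, 218]
After 'push 1': [16, 218, 1]
After 'add': [16, 219]
After 'push 2': [16, 219, 2]
After 'add': [16, 221]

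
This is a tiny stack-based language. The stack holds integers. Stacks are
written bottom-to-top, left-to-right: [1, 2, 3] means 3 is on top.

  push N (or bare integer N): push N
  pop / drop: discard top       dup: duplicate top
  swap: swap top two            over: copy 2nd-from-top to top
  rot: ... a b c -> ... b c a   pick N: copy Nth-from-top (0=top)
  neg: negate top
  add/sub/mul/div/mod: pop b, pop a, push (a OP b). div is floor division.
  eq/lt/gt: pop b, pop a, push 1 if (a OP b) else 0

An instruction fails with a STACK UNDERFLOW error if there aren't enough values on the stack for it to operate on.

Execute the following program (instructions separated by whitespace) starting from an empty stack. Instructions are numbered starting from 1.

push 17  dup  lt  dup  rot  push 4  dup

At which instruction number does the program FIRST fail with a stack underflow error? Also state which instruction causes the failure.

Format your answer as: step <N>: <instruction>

Answer: step 5: rot

Derivation:
Step 1 ('push 17'): stack = [17], depth = 1
Step 2 ('dup'): stack = [17, 17], depth = 2
Step 3 ('lt'): stack = [0], depth = 1
Step 4 ('dup'): stack = [0, 0], depth = 2
Step 5 ('rot'): needs 3 value(s) but depth is 2 — STACK UNDERFLOW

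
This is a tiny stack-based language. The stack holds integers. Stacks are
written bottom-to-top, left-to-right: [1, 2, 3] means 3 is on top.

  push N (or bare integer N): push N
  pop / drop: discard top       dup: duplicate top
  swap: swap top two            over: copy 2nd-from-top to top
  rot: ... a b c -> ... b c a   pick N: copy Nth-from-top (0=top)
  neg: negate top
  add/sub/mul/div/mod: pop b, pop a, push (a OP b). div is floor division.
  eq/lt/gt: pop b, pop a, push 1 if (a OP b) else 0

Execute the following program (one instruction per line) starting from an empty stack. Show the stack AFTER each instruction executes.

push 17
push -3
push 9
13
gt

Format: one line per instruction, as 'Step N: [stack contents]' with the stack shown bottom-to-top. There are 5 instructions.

Step 1: [17]
Step 2: [17, -3]
Step 3: [17, -3, 9]
Step 4: [17, -3, 9, 13]
Step 5: [17, -3, 0]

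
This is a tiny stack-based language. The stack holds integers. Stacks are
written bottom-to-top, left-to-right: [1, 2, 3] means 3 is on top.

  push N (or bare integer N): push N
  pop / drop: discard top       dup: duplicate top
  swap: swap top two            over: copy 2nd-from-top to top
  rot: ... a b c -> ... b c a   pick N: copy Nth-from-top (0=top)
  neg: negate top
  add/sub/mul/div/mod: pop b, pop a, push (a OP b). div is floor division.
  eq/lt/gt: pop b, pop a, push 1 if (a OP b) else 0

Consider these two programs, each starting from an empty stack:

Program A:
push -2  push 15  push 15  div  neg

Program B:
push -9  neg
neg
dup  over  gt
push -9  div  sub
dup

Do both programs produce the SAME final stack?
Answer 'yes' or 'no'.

Answer: no

Derivation:
Program A trace:
  After 'push -2': [-2]
  After 'push 15': [-2, 15]
  After 'push 15': [-2, 15, 15]
  After 'div': [-2, 1]
  After 'neg': [-2, -1]
Program A final stack: [-2, -1]

Program B trace:
  After 'push -9': [-9]
  After 'neg': [9]
  After 'neg': [-9]
  After 'dup': [-9, -9]
  After 'over': [-9, -9, -9]
  After 'gt': [-9, 0]
  After 'push -9': [-9, 0, -9]
  After 'div': [-9, 0]
  After 'sub': [-9]
  After 'dup': [-9, -9]
Program B final stack: [-9, -9]
Same: no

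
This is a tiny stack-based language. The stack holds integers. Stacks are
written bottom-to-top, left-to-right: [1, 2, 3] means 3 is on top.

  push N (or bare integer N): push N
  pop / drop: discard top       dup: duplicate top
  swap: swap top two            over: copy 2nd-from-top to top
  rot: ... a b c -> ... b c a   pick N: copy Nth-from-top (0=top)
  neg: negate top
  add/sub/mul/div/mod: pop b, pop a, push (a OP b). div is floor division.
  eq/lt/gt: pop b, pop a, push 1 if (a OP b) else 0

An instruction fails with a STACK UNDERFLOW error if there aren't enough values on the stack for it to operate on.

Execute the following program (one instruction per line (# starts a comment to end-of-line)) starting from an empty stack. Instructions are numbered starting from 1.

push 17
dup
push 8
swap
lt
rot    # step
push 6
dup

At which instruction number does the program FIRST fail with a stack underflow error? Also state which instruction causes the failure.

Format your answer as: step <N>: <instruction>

Step 1 ('push 17'): stack = [17], depth = 1
Step 2 ('dup'): stack = [17, 17], depth = 2
Step 3 ('push 8'): stack = [17, 17, 8], depth = 3
Step 4 ('swap'): stack = [17, 8, 17], depth = 3
Step 5 ('lt'): stack = [17, 1], depth = 2
Step 6 ('rot'): needs 3 value(s) but depth is 2 — STACK UNDERFLOW

Answer: step 6: rot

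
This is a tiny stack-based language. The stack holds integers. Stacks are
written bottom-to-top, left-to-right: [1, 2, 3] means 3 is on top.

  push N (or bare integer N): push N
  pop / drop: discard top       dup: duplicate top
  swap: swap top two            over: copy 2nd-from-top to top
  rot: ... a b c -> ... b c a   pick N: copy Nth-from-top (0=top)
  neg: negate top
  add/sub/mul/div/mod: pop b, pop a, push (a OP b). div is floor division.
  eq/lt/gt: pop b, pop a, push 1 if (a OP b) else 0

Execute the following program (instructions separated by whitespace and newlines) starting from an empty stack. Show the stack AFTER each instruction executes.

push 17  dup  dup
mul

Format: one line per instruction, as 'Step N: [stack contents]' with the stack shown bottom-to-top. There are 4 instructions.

Step 1: [17]
Step 2: [17, 17]
Step 3: [17, 17, 17]
Step 4: [17, 289]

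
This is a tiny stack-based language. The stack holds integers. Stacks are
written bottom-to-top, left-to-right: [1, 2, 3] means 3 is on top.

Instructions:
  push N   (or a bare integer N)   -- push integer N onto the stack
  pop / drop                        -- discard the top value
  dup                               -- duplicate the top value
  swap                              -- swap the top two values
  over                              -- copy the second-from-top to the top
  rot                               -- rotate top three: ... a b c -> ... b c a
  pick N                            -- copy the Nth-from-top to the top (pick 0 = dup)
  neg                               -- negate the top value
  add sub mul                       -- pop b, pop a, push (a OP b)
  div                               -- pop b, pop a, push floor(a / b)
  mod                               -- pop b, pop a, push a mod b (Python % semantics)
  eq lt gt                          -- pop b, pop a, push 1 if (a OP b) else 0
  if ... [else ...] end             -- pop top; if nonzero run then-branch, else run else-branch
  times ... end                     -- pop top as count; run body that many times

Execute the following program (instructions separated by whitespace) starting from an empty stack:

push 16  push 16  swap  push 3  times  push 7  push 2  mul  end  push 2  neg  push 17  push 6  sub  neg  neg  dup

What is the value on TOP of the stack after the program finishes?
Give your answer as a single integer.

After 'push 16': [16]
After 'push 16': [16, 16]
After 'swap': [16, 16]
After 'push 3': [16, 16, 3]
After 'times': [16, 16]
After 'push 7': [16, 16, 7]
After 'push 2': [16, 16, 7, 2]
After 'mul': [16, 16, 14]
After 'push 7': [16, 16, 14, 7]
After 'push 2': [16, 16, 14, 7, 2]
  ...
After 'push 2': [16, 16, 14, 14, 7, 2]
After 'mul': [16, 16, 14, 14, 14]
After 'push 2': [16, 16, 14, 14, 14, 2]
After 'neg': [16, 16, 14, 14, 14, -2]
After 'push 17': [16, 16, 14, 14, 14, -2, 17]
After 'push 6': [16, 16, 14, 14, 14, -2, 17, 6]
After 'sub': [16, 16, 14, 14, 14, -2, 11]
After 'neg': [16, 16, 14, 14, 14, -2, -11]
After 'neg': [16, 16, 14, 14, 14, -2, 11]
After 'dup': [16, 16, 14, 14, 14, -2, 11, 11]

Answer: 11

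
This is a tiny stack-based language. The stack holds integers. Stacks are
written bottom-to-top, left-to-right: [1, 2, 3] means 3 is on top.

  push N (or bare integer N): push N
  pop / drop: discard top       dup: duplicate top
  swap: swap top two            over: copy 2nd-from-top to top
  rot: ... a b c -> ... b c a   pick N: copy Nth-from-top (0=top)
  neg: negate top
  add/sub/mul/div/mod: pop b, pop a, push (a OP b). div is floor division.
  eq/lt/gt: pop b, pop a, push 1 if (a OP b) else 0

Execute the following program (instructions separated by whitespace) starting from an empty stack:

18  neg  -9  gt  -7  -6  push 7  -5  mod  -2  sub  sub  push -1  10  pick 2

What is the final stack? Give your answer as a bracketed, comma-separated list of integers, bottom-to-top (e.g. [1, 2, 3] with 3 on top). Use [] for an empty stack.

After 'push 18': [18]
After 'neg': [-18]
After 'push -9': [-18, -9]
After 'gt': [0]
After 'push -7': [0, -7]
After 'push -6': [0, -7, -6]
After 'push 7': [0, -7, -6, 7]
After 'push -5': [0, -7, -6, 7, -5]
After 'mod': [0, -7, -6, -3]
After 'push -2': [0, -7, -6, -3, -2]
After 'sub': [0, -7, -6, -1]
After 'sub': [0, -7, -5]
After 'push -1': [0, -7, -5, -1]
After 'push 10': [0, -7, -5, -1, 10]
After 'pick 2': [0, -7, -5, -1, 10, -5]

Answer: [0, -7, -5, -1, 10, -5]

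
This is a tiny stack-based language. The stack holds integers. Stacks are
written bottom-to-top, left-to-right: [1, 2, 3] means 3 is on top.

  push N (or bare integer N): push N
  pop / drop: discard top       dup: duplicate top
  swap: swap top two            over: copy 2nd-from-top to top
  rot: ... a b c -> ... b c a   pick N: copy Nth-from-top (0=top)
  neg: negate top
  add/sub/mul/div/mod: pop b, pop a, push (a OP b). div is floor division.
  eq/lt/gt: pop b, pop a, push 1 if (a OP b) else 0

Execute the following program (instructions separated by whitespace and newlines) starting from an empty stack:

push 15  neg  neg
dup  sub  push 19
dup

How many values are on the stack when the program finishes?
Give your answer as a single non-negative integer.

Answer: 3

Derivation:
After 'push 15': stack = [15] (depth 1)
After 'neg': stack = [-15] (depth 1)
After 'neg': stack = [15] (depth 1)
After 'dup': stack = [15, 15] (depth 2)
After 'sub': stack = [0] (depth 1)
After 'push 19': stack = [0, 19] (depth 2)
After 'dup': stack = [0, 19, 19] (depth 3)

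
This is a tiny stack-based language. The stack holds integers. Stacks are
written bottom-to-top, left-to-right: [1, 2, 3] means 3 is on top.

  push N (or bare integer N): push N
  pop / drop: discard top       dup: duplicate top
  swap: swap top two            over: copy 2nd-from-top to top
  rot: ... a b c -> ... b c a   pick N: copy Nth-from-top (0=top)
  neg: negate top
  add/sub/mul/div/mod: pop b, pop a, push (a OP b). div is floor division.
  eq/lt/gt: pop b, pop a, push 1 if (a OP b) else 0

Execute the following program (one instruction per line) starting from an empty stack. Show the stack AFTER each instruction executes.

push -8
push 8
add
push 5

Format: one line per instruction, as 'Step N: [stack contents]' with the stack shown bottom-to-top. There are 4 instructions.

Step 1: [-8]
Step 2: [-8, 8]
Step 3: [0]
Step 4: [0, 5]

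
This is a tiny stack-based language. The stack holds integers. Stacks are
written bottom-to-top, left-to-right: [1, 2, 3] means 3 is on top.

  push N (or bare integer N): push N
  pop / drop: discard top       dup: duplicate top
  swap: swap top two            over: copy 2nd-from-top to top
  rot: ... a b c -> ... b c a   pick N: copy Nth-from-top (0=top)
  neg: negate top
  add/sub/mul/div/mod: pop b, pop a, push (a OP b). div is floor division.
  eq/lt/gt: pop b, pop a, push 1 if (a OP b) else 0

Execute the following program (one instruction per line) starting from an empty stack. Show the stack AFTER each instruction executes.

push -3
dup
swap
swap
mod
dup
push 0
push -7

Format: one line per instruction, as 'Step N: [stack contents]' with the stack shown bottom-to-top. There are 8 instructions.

Step 1: [-3]
Step 2: [-3, -3]
Step 3: [-3, -3]
Step 4: [-3, -3]
Step 5: [0]
Step 6: [0, 0]
Step 7: [0, 0, 0]
Step 8: [0, 0, 0, -7]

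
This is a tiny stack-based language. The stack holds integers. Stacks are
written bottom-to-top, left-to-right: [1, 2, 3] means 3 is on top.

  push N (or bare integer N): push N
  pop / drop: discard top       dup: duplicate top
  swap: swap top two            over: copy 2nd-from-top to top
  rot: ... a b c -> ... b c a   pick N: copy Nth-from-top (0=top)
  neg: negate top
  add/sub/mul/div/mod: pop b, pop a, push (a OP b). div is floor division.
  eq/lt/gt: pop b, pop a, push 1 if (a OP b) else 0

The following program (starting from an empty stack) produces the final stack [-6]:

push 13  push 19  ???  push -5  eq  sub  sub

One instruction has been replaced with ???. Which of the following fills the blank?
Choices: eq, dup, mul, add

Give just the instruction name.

Stack before ???: [13, 19]
Stack after ???:  [13, 19, 19]
Checking each choice:
  eq: stack underflow (need 2, have 1)
  dup: MATCH
  mul: stack underflow (need 2, have 1)
  add: stack underflow (need 2, have 1)


Answer: dup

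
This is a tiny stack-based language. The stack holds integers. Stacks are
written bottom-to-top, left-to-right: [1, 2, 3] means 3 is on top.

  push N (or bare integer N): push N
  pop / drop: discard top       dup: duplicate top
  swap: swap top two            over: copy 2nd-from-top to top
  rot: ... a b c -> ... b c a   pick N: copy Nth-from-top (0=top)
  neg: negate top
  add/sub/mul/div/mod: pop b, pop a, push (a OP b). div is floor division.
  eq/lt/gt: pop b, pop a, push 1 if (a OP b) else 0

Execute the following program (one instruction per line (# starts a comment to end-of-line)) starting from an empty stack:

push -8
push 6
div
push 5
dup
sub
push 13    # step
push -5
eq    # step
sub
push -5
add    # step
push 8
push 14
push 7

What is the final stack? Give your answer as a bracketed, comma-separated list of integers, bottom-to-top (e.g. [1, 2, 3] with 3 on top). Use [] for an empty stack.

After 'push -8': [-8]
After 'push 6': [-8, 6]
After 'div': [-2]
After 'push 5': [-2, 5]
After 'dup': [-2, 5, 5]
After 'sub': [-2, 0]
After 'push 13': [-2, 0, 13]
After 'push -5': [-2, 0, 13, -5]
After 'eq': [-2, 0, 0]
After 'sub': [-2, 0]
After 'push -5': [-2, 0, -5]
After 'add': [-2, -5]
After 'push 8': [-2, -5, 8]
After 'push 14': [-2, -5, 8, 14]
After 'push 7': [-2, -5, 8, 14, 7]

Answer: [-2, -5, 8, 14, 7]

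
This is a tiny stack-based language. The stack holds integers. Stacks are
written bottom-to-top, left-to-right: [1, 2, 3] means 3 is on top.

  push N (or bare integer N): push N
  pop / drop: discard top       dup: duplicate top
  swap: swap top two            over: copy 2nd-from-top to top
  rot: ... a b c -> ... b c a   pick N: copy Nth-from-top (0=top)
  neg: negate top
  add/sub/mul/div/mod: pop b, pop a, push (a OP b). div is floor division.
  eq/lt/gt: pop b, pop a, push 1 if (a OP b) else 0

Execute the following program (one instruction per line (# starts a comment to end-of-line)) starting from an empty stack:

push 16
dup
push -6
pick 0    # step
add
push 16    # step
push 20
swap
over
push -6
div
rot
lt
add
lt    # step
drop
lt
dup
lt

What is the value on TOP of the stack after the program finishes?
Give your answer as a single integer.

After 'push 16': [16]
After 'dup': [16, 16]
After 'push -6': [16, 16, -6]
After 'pick 0': [16, 16, -6, -6]
After 'add': [16, 16, -12]
After 'push 16': [16, 16, -12, 16]
After 'push 20': [16, 16, -12, 16, 20]
After 'swap': [16, 16, -12, 20, 16]
After 'over': [16, 16, -12, 20, 16, 20]
After 'push -6': [16, 16, -12, 20, 16, 20, -6]
After 'div': [16, 16, -12, 20, 16, -4]
After 'rot': [16, 16, -12, 16, -4, 20]
After 'lt': [16, 16, -12, 16, 1]
After 'add': [16, 16, -12, 17]
After 'lt': [16, 16, 1]
After 'drop': [16, 16]
After 'lt': [0]
After 'dup': [0, 0]
After 'lt': [0]

Answer: 0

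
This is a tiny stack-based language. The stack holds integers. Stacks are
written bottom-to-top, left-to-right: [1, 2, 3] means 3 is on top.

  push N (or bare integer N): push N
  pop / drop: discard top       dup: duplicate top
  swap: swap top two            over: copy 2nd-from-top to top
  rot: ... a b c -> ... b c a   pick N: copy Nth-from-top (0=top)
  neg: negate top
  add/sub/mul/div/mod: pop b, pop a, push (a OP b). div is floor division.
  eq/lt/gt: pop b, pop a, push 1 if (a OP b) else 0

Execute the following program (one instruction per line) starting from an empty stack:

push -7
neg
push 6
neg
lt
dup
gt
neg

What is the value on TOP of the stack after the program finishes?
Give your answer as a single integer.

Answer: 0

Derivation:
After 'push -7': [-7]
After 'neg': [7]
After 'push 6': [7, 6]
After 'neg': [7, -6]
After 'lt': [0]
After 'dup': [0, 0]
After 'gt': [0]
After 'neg': [0]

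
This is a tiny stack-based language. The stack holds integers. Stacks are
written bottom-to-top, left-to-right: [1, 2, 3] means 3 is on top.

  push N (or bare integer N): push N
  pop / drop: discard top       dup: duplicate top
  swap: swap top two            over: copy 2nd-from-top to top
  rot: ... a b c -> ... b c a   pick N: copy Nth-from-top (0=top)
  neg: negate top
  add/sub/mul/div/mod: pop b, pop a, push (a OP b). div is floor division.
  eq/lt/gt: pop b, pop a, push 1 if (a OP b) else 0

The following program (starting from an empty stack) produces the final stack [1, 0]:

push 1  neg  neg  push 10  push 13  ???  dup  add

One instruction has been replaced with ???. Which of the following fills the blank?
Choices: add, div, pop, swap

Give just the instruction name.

Stack before ???: [1, 10, 13]
Stack after ???:  [1, 0]
Checking each choice:
  add: produces [1, 46]
  div: MATCH
  pop: produces [1, 20]
  swap: produces [1, 13, 20]


Answer: div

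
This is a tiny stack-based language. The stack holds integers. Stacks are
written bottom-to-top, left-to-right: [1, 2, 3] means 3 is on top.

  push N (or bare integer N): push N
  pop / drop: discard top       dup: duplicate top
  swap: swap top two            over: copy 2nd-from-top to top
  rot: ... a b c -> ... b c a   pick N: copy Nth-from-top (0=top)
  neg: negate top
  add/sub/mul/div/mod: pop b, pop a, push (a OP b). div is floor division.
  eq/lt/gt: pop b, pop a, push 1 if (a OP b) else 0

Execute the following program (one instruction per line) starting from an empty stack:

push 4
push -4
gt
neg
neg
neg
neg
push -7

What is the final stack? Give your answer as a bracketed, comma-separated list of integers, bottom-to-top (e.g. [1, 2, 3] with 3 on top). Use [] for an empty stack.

After 'push 4': [4]
After 'push -4': [4, -4]
After 'gt': [1]
After 'neg': [-1]
After 'neg': [1]
After 'neg': [-1]
After 'neg': [1]
After 'push -7': [1, -7]

Answer: [1, -7]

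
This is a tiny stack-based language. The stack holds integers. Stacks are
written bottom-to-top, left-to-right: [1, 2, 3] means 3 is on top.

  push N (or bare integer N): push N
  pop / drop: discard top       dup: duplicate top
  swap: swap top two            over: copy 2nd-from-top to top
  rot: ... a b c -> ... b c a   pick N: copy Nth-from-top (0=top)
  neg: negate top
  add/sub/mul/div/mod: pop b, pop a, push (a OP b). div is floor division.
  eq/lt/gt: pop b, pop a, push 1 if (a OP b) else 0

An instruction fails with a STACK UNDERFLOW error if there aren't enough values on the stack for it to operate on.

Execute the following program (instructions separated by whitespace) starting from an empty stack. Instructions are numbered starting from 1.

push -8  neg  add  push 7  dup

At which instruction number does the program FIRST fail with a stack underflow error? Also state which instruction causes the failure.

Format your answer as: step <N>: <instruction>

Step 1 ('push -8'): stack = [-8], depth = 1
Step 2 ('neg'): stack = [8], depth = 1
Step 3 ('add'): needs 2 value(s) but depth is 1 — STACK UNDERFLOW

Answer: step 3: add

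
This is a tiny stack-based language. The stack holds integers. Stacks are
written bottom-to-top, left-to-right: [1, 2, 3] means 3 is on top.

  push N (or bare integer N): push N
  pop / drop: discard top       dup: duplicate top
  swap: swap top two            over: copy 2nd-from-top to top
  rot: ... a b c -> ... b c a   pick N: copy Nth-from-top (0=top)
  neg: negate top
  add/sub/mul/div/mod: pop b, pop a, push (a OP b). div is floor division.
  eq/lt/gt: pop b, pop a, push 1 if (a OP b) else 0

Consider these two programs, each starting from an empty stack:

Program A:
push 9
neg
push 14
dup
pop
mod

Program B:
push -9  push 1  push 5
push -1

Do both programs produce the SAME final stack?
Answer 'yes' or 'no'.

Answer: no

Derivation:
Program A trace:
  After 'push 9': [9]
  After 'neg': [-9]
  After 'push 14': [-9, 14]
  After 'dup': [-9, 14, 14]
  After 'pop': [-9, 14]
  After 'mod': [5]
Program A final stack: [5]

Program B trace:
  After 'push -9': [-9]
  After 'push 1': [-9, 1]
  After 'push 5': [-9, 1, 5]
  After 'push -1': [-9, 1, 5, -1]
Program B final stack: [-9, 1, 5, -1]
Same: no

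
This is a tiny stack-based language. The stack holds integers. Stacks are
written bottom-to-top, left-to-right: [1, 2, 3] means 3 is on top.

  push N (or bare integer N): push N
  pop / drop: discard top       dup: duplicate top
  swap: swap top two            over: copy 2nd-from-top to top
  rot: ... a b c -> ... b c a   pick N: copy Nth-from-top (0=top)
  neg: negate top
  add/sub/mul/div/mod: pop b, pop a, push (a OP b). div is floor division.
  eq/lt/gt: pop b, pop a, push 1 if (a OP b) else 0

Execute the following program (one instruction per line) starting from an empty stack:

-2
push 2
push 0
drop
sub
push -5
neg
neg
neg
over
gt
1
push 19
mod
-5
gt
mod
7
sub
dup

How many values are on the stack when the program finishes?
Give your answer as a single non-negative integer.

After 'push -2': stack = [-2] (depth 1)
After 'push 2': stack = [-2, 2] (depth 2)
After 'push 0': stack = [-2, 2, 0] (depth 3)
After 'drop': stack = [-2, 2] (depth 2)
After 'sub': stack = [-4] (depth 1)
After 'push -5': stack = [-4, -5] (depth 2)
After 'neg': stack = [-4, 5] (depth 2)
After 'neg': stack = [-4, -5] (depth 2)
After 'neg': stack = [-4, 5] (depth 2)
After 'over': stack = [-4, 5, -4] (depth 3)
After 'gt': stack = [-4, 1] (depth 2)
After 'push 1': stack = [-4, 1, 1] (depth 3)
After 'push 19': stack = [-4, 1, 1, 19] (depth 4)
After 'mod': stack = [-4, 1, 1] (depth 3)
After 'push -5': stack = [-4, 1, 1, -5] (depth 4)
After 'gt': stack = [-4, 1, 1] (depth 3)
After 'mod': stack = [-4, 0] (depth 2)
After 'push 7': stack = [-4, 0, 7] (depth 3)
After 'sub': stack = [-4, -7] (depth 2)
After 'dup': stack = [-4, -7, -7] (depth 3)

Answer: 3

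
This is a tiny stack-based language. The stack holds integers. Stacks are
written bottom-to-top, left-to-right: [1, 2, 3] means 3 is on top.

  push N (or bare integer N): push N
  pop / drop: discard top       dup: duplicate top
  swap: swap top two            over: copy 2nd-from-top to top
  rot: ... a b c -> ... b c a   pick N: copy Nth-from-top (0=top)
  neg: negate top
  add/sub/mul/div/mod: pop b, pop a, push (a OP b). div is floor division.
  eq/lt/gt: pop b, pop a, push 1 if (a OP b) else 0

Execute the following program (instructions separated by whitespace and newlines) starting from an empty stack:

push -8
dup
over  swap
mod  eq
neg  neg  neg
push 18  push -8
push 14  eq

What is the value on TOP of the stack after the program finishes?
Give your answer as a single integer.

After 'push -8': [-8]
After 'dup': [-8, -8]
After 'over': [-8, -8, -8]
After 'swap': [-8, -8, -8]
After 'mod': [-8, 0]
After 'eq': [0]
After 'neg': [0]
After 'neg': [0]
After 'neg': [0]
After 'push 18': [0, 18]
After 'push -8': [0, 18, -8]
After 'push 14': [0, 18, -8, 14]
After 'eq': [0, 18, 0]

Answer: 0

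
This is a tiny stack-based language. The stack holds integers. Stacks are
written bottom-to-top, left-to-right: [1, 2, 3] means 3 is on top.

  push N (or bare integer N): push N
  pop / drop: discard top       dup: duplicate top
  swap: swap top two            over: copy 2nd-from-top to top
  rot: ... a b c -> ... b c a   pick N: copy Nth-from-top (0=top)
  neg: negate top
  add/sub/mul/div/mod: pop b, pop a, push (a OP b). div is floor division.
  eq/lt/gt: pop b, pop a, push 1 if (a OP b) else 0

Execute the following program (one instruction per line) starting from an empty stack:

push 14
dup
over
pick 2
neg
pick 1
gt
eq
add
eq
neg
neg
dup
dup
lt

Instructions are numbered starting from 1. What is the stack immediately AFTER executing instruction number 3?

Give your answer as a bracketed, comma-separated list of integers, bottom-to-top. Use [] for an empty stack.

Answer: [14, 14, 14]

Derivation:
Step 1 ('push 14'): [14]
Step 2 ('dup'): [14, 14]
Step 3 ('over'): [14, 14, 14]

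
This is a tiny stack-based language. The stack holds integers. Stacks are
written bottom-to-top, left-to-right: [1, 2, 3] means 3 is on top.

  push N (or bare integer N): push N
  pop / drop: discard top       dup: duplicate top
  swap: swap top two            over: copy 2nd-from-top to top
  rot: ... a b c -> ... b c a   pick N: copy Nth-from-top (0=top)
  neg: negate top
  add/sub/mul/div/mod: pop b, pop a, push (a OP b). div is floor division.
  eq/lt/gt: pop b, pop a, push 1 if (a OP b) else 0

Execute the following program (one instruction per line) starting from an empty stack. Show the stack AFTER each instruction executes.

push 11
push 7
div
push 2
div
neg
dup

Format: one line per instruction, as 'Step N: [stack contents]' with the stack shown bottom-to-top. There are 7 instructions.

Step 1: [11]
Step 2: [11, 7]
Step 3: [1]
Step 4: [1, 2]
Step 5: [0]
Step 6: [0]
Step 7: [0, 0]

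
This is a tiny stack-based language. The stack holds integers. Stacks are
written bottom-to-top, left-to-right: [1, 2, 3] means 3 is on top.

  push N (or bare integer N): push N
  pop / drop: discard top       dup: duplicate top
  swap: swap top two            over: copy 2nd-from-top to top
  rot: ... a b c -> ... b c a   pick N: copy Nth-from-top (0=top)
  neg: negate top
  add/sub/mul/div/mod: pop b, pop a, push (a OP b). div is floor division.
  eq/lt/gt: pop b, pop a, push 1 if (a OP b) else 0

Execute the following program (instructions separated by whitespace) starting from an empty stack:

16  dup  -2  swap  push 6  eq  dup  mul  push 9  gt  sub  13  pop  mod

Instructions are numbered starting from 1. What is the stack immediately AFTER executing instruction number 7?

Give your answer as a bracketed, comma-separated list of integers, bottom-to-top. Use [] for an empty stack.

Step 1 ('16'): [16]
Step 2 ('dup'): [16, 16]
Step 3 ('-2'): [16, 16, -2]
Step 4 ('swap'): [16, -2, 16]
Step 5 ('push 6'): [16, -2, 16, 6]
Step 6 ('eq'): [16, -2, 0]
Step 7 ('dup'): [16, -2, 0, 0]

Answer: [16, -2, 0, 0]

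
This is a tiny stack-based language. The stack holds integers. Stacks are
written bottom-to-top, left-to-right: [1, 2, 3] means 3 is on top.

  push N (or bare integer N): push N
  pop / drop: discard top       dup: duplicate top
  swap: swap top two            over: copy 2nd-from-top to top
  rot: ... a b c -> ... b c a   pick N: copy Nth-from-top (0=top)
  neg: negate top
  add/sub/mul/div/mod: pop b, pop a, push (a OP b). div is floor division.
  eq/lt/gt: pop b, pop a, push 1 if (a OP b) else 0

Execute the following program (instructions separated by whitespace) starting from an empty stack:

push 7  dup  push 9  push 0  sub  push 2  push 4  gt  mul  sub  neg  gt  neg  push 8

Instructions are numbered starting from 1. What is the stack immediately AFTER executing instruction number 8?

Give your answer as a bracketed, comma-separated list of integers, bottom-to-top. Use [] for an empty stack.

Answer: [7, 7, 9, 0]

Derivation:
Step 1 ('push 7'): [7]
Step 2 ('dup'): [7, 7]
Step 3 ('push 9'): [7, 7, 9]
Step 4 ('push 0'): [7, 7, 9, 0]
Step 5 ('sub'): [7, 7, 9]
Step 6 ('push 2'): [7, 7, 9, 2]
Step 7 ('push 4'): [7, 7, 9, 2, 4]
Step 8 ('gt'): [7, 7, 9, 0]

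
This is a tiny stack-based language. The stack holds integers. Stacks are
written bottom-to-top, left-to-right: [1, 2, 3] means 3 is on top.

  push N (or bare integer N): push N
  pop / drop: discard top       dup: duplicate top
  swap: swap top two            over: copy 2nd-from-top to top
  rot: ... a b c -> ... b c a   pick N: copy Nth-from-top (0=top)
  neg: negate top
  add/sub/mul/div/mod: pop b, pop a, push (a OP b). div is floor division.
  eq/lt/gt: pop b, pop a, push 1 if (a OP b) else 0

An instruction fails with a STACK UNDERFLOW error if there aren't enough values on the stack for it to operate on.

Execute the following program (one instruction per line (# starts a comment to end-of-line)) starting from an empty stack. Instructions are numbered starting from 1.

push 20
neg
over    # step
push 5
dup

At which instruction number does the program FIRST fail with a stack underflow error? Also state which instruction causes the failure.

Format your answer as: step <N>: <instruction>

Step 1 ('push 20'): stack = [20], depth = 1
Step 2 ('neg'): stack = [-20], depth = 1
Step 3 ('over'): needs 2 value(s) but depth is 1 — STACK UNDERFLOW

Answer: step 3: over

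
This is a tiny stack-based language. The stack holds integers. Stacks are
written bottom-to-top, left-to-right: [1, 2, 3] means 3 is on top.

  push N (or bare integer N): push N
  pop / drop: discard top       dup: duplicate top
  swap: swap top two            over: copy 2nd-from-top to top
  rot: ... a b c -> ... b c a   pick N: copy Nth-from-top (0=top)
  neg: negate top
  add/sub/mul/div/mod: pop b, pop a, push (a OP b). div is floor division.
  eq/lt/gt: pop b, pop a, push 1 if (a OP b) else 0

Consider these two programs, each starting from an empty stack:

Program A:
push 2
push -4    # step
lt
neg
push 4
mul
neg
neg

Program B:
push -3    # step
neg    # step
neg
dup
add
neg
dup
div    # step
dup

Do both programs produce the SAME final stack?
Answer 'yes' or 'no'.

Answer: no

Derivation:
Program A trace:
  After 'push 2': [2]
  After 'push -4': [2, -4]
  After 'lt': [0]
  After 'neg': [0]
  After 'push 4': [0, 4]
  After 'mul': [0]
  After 'neg': [0]
  After 'neg': [0]
Program A final stack: [0]

Program B trace:
  After 'push -3': [-3]
  After 'neg': [3]
  After 'neg': [-3]
  After 'dup': [-3, -3]
  After 'add': [-6]
  After 'neg': [6]
  After 'dup': [6, 6]
  After 'div': [1]
  After 'dup': [1, 1]
Program B final stack: [1, 1]
Same: no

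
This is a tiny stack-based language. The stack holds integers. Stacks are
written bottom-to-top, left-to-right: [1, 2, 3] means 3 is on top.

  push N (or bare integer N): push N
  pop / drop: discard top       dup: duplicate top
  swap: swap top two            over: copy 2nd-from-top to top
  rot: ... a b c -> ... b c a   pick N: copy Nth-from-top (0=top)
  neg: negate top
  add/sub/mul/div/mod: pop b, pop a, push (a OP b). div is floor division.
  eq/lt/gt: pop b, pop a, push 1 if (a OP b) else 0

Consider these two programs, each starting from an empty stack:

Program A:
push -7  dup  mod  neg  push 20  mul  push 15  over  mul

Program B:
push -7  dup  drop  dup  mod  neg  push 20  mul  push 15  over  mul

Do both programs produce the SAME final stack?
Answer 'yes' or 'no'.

Answer: yes

Derivation:
Program A trace:
  After 'push -7': [-7]
  After 'dup': [-7, -7]
  After 'mod': [0]
  After 'neg': [0]
  After 'push 20': [0, 20]
  After 'mul': [0]
  After 'push 15': [0, 15]
  After 'over': [0, 15, 0]
  After 'mul': [0, 0]
Program A final stack: [0, 0]

Program B trace:
  After 'push -7': [-7]
  After 'dup': [-7, -7]
  After 'drop': [-7]
  After 'dup': [-7, -7]
  After 'mod': [0]
  After 'neg': [0]
  After 'push 20': [0, 20]
  After 'mul': [0]
  After 'push 15': [0, 15]
  After 'over': [0, 15, 0]
  After 'mul': [0, 0]
Program B final stack: [0, 0]
Same: yes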